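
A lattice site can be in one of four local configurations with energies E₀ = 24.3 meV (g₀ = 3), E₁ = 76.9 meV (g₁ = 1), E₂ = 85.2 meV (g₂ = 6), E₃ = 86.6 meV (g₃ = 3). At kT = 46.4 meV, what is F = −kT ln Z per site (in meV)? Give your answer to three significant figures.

-56.6 meV

Eᵢ/kT = 0.52371, 1.6573, 1.8362, 1.8664.
Z = Σ gᵢe^(−Eᵢ/kT) = 3·e^(−0.52371) + 1·e^(−1.6573) + 6·e^(−1.8362) + 3·e^(−1.8664) = 1.7770 + 0.19065 + 0.95653 + 0.46404 = 3.3882.
F = −kT ln Z = −46.4 × ln(3.3882) = −46.4 × 1.2203 = -56.6 meV.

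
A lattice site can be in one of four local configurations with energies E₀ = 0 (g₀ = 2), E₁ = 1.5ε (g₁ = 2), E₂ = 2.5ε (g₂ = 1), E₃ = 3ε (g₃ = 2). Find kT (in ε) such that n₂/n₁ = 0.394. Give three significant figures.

4.20 ε

n₂/n₁ = (g₂/g₁) exp[−(E₂−E₁)/kT] = 0.394.
⇒ (E₂−E₁)/kT = ln((1/2)/0.394) = ln(1.2690) = 0.23823.
kT = 1.0ε / 0.23823 = 4.20 ε.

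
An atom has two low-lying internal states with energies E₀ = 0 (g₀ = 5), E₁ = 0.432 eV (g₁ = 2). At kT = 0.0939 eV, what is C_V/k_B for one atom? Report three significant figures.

Eᵢ/kT = 0, 4.6006.
Z = Σ gᵢe^(−Eᵢ/kT) = 5·e^(−0) + 2·e^(−4.6006) = 5.0000 + 0.020092 = 5.0201.
⟨E⟩ = 0.0017290 eV, ⟨E²⟩ = 0.00074693 eV².
C_V/k_B = (⟨E²⟩ − ⟨E⟩²)/(kT)² = (0.00074693 − 0.0000029894)/0.0088172 = 0.0844.

0.0844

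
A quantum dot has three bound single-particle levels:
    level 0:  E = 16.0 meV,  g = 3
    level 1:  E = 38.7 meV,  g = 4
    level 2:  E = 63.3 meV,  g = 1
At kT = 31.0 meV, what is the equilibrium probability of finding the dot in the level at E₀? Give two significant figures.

0.58

Eᵢ/kT = 0.5161, 1.248, 2.042.
Z = Σ gᵢe^(−Eᵢ/kT) = 3·e^(−0.5161) + 4·e^(−1.248) + 1·e^(−2.042) = 1.791 + 1.148 + 0.1298 = 3.069.
P₀ = g₀ e^(−E₀/kT) / Z = 1.791/3.069 = 0.58.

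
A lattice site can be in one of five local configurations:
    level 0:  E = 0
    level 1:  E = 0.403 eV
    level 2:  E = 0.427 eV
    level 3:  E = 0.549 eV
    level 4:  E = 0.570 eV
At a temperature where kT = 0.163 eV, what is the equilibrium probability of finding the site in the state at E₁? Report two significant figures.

Eᵢ/kT = 0, 2.472, 2.620, 3.368, 3.497.
Z = Σ e^(−Eᵢ/kT) = e^(−0) + e^(−2.472) + e^(−2.620) + e^(−3.368) + e^(−3.497) = 1.000 + 0.08442 + 0.07280 + 0.03446 + 0.03029 = 1.222.
P₁ = e^(−E₁/kT) / Z = 0.08442/1.222 = 0.069.

0.069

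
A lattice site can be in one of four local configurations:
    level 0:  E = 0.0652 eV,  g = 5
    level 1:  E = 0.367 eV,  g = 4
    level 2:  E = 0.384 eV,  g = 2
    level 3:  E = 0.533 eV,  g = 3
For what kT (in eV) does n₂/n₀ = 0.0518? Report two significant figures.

n₂/n₀ = (g₂/g₀) exp[−(E₂−E₀)/kT] = 0.0518.
⇒ (E₂−E₀)/kT = ln((2/5)/0.0518) = ln(7.722) = 2.044.
kT = 0.3188 eV / 2.044 = 0.16 eV.

0.16 eV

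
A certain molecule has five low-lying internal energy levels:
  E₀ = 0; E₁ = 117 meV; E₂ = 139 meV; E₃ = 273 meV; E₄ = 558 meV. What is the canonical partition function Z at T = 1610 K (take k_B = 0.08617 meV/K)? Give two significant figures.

k_BT = 0.08617 × 1610 K = 138.7 meV.
Eᵢ/kT = 0, 0.8435, 1.002, 1.968, 4.023.
Z = Σ e^(−Eᵢ/kT) = e^(−0) + e^(−0.8435) + e^(−1.002) + e^(−1.968) + e^(−4.023) = 1.000 + 0.4302 + 0.3671 + 0.1397 + 0.01790 = 1.955.

Z = 2.0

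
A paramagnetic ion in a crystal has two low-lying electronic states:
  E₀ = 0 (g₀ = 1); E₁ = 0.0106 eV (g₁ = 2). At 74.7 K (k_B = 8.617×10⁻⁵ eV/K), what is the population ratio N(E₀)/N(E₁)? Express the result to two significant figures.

2.6

k_BT = 8.617×10⁻⁵ × 74.7 K = 0.006437 eV.
n₀/n₁ = (g₀/g₁) exp[−(E₀−E₁)/kT] = (1/2) × exp(−(-0.0106 eV)/(0.006437 eV)) = (1/2) × exp(1.647) = 2.6.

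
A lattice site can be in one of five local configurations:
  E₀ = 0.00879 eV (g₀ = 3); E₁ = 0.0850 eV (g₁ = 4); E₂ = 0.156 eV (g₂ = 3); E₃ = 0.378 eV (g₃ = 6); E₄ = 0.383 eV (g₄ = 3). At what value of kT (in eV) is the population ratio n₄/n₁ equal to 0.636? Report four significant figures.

n₄/n₁ = (g₄/g₁) exp[−(E₄−E₁)/kT] = 0.636.
⇒ (E₄−E₁)/kT = ln((3/4)/0.636) = ln(1.17925) = 0.164879.
kT = 0.2980 eV / 0.164879 = 1.807 eV.

1.807 eV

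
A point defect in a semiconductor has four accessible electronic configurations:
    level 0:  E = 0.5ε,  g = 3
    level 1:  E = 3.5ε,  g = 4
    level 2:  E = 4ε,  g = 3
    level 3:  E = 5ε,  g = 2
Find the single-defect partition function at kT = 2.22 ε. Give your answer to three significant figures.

Eᵢ/kT = 0.22523, 1.5766, 1.8018, 2.2523.
Z = Σ gᵢe^(−Eᵢ/kT) = 3·e^(−0.22523) + 4·e^(−1.5766) + 3·e^(−1.8018) + 2·e^(−2.2523) = 2.3950 + 0.82671 + 0.49500 + 0.21031 = 3.9270.

Z = 3.93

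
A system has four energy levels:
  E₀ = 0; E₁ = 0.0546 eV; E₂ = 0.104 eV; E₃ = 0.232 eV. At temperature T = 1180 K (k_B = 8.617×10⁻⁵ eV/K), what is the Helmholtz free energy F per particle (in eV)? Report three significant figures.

-0.0728 eV

k_BT = 8.617×10⁻⁵ × 1180 K = 0.10168 eV.
Eᵢ/kT = 0, 0.53698, 1.0228, 2.2817.
Z = Σ e^(−Eᵢ/kT) = e^(−0) + e^(−0.53698) + e^(−1.0228) + e^(−2.2817) = 1.0000 + 0.58451 + 0.35959 + 0.10211 = 2.0462.
F = −kT ln Z = −0.10168 × ln(2.0462) = −0.10168 × 0.71598 = -0.0728 eV.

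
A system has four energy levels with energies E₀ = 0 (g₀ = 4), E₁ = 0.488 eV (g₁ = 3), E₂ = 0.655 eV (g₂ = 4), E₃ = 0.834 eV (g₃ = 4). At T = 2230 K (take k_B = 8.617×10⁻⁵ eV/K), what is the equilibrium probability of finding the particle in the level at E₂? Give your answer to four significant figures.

0.02993

k_BT = 8.617×10⁻⁵ × 2230 K = 0.192159 eV.
Eᵢ/kT = 0, 2.53956, 3.40864, 4.34016.
Z = Σ gᵢe^(−Eᵢ/kT) = 4·e^(−0) + 3·e^(−2.53956) + 4·e^(−3.40864) + 4·e^(−4.34016) = 4.00000 + 0.236703 + 0.132345 + 0.0521378 = 4.42119.
P₂ = g₂ e^(−E₂/kT) / Z = 0.132345/4.42119 = 0.02993.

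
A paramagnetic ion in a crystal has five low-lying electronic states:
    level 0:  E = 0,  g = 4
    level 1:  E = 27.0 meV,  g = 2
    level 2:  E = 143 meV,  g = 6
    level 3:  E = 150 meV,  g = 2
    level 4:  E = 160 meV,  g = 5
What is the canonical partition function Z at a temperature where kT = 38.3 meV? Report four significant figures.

Z = 5.248

Eᵢ/kT = 0, 0.704961, 3.73368, 3.91645, 4.17755.
Z = Σ gᵢe^(−Eᵢ/kT) = 4·e^(−0) + 2·e^(−0.704961) + 6·e^(−3.73368) + 2·e^(−3.91645) + 5·e^(−4.17755) = 4.00000 + 0.988256 + 0.143428 + 0.0398233 + 0.0766802 = 5.24819.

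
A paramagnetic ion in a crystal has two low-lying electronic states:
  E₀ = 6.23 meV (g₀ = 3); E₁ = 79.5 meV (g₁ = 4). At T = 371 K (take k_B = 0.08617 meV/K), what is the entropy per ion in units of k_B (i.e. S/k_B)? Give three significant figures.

1.50

k_BT = 0.08617 × 371 K = 31.969 meV.
Eᵢ/kT = 0.19488, 2.4868.
Z = Σ gᵢe^(−Eᵢ/kT) = 3·e^(−0.19488) + 4·e^(−2.4868) = 2.4688 + 0.33270 = 2.8015.
⟨E⟩ = Σ EᵢPᵢ = 14.931 meV.
S/k_B = ln Z + ⟨E⟩/kT = ln(2.8015) + 14.931/31.969 = 1.0302 + 0.46705 = 1.50.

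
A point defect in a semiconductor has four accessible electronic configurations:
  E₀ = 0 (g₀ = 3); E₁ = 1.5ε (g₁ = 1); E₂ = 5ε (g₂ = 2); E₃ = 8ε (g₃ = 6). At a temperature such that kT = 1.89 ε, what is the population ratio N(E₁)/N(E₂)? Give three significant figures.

3.19

n₁/n₂ = (g₁/g₂) exp[−(E₁−E₂)/kT] = (1/2) × exp(−(-3.5ε)/(1.89ε)) = (1/2) × exp(1.8519) = 3.19.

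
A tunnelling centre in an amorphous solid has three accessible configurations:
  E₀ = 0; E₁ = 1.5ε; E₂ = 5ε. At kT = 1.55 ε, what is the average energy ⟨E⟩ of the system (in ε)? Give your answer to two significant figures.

0.54 ε

Eᵢ/kT = 0, 0.9677, 3.226.
Z = Σ e^(−Eᵢ/kT) = e^(−0) + e^(−0.9677) + e^(−3.226) = 1.000 + 0.3800 + 0.03972 = 1.420.
⟨E⟩ = Σ Eᵢ e^(−Eᵢ/kT) / Z = (0·1.000 + 1.5·0.3800 + 5·0.03972) / 1.420 = 0.54 ε.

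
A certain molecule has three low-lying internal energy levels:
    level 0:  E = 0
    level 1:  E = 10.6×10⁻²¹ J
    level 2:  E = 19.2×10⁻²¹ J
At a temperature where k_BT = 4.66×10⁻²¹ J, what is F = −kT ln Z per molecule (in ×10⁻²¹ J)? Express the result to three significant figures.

-0.524 ×10⁻²¹ J

Eᵢ/kT = 0, 2.2747, 4.1202.
Z = Σ e^(−Eᵢ/kT) = e^(−0) + e^(−2.2747) + e^(−4.1202) = 1.0000 + 0.10283 + 0.016241 = 1.1191.
F = −kT ln Z = −4.66 × ln(1.1191) = −4.66 × 0.11252 = -0.524 ×10⁻²¹ J.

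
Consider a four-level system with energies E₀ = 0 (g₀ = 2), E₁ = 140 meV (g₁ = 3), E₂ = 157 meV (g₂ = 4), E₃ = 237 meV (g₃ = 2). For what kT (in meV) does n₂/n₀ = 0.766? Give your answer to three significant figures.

n₂/n₀ = (g₂/g₀) exp[−(E₂−E₀)/kT] = 0.766.
⇒ (E₂−E₀)/kT = ln((4/2)/0.766) = ln(2.6110) = 0.95973.
kT = 157 meV / 0.95973 = 164 meV.

164 meV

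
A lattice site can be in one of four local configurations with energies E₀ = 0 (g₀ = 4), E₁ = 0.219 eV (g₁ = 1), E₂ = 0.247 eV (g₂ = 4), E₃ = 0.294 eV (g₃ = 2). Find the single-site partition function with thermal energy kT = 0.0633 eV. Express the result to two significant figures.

Eᵢ/kT = 0, 3.460, 3.902, 4.645.
Z = Σ gᵢe^(−Eᵢ/kT) = 4·e^(−0) + 1·e^(−3.460) + 4·e^(−3.902) + 2·e^(−4.645) = 4.000 + 0.03143 + 0.08081 + 0.01922 = 4.131.

Z = 4.1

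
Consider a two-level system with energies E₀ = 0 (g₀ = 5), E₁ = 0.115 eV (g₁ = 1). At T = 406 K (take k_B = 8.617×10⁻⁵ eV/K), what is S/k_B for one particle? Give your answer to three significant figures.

1.64

k_BT = 8.617×10⁻⁵ × 406 K = 0.034985 eV.
Eᵢ/kT = 0, 3.2871.
Z = Σ gᵢe^(−Eᵢ/kT) = 5·e^(−0) + 1·e^(−3.2871) = 5.0000 + 0.037362 = 5.0374.
⟨E⟩ = Σ EᵢPᵢ = 0.00085295 eV.
S/k_B = ln Z + ⟨E⟩/kT = ln(5.0374) + 0.00085295/0.034985 = 1.6169 + 0.024380 = 1.64.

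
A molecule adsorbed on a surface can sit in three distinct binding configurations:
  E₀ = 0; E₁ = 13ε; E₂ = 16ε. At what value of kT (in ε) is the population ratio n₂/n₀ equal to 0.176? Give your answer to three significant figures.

n₂/n₀ = exp[−(E₂−E₀)/kT] = 0.176.
⇒ (E₂−E₀)/kT = ln(1/0.176) = ln(5.6818) = 1.7373.
kT = 16ε / 1.7373 = 9.21 ε.

9.21 ε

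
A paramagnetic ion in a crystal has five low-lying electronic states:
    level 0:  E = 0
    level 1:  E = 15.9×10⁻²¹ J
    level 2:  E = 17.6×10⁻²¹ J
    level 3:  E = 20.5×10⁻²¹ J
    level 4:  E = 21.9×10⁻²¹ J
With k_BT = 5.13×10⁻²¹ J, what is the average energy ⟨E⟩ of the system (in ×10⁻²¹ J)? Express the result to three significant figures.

Eᵢ/kT = 0, 3.0994, 3.4308, 3.9961, 4.2690.
Z = Σ e^(−Eᵢ/kT) = e^(−0) + e^(−3.0994) + e^(−3.4308) + e^(−3.9961) + e^(−4.2690) = 1.0000 + 0.045076 + 0.032361 + 0.018387 + 0.013996 = 1.1098.
⟨E⟩ = Σ Eᵢ e^(−Eᵢ/kT) / Z = (0·1.0000 + 15.9·0.045076 + 17.6·0.032361 + 20.5·0.018387 + 21.9·0.013996) / 1.1098 = 1.77 ×10⁻²¹ J.

1.77 ×10⁻²¹ J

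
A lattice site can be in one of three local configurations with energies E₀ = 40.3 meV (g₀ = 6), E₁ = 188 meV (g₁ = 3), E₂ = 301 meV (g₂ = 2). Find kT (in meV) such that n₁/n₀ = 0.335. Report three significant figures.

369 meV

n₁/n₀ = (g₁/g₀) exp[−(E₁−E₀)/kT] = 0.335.
⇒ (E₁−E₀)/kT = ln((3/6)/0.335) = ln(1.4925) = 0.40045.
kT = 147.7 meV / 0.40045 = 369 meV.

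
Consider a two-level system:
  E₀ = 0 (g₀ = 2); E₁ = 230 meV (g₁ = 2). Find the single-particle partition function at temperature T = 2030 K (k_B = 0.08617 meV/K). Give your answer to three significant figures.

Z = 2.54

k_BT = 0.08617 × 2030 K = 174.93 meV.
Eᵢ/kT = 0, 1.3148.
Z = Σ gᵢe^(−Eᵢ/kT) = 2·e^(−0) + 2·e^(−1.3148) = 2.0000 + 0.53706 = 2.5371.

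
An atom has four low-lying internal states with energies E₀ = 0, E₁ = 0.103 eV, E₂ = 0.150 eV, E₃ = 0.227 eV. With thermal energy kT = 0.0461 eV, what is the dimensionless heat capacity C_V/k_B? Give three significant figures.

0.850

Eᵢ/kT = 0, 2.2343, 3.2538, 4.9241.
Z = Σ e^(−Eᵢ/kT) = e^(−0) + e^(−2.2343) + e^(−3.2538) + e^(−4.9241) = 1.0000 + 0.10707 + 0.038627 + 0.0072693 = 1.1530.
⟨E⟩ = 0.016021 eV, ⟨E²⟩ = 0.0020638 eV².
C_V/k_B = (⟨E²⟩ − ⟨E⟩²)/(kT)² = (0.0020638 − 0.00025667)/0.0021252 = 0.850.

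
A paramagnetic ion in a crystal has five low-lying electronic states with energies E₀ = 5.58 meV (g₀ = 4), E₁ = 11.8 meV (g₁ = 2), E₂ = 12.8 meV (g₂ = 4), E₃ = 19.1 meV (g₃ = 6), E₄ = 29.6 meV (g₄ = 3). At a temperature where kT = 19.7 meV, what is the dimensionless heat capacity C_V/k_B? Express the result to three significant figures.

0.123

Eᵢ/kT = 0.28325, 0.59898, 0.64975, 0.96954, 1.5025.
Z = Σ gᵢe^(−Eᵢ/kT) = 4·e^(−0.28325) + 2·e^(−0.59898) + 4·e^(−0.64975) + 6·e^(−0.96954) + 3·e^(−1.5025) = 3.0133 + 1.0987 + 2.0887 + 2.2755 + 0.66772 = 9.1439.
⟨E⟩ = 13.095 meV, ⟨E²⟩ = 219.18 meV².
C_V/k_B = (⟨E²⟩ − ⟨E⟩²)/(kT)² = (219.18 − 171.48)/388.09 = 0.123.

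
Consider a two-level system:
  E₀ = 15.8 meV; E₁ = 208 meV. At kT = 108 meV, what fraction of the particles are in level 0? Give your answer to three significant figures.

Eᵢ/kT = 0.14630, 1.9259.
Z = Σ e^(−Eᵢ/kT) = e^(−0.14630) + e^(−1.9259) = 0.86390 + 0.14574 = 1.0096.
P₀ = e^(−E₀/kT) / Z = 0.86390/1.0096 = 0.856.

0.856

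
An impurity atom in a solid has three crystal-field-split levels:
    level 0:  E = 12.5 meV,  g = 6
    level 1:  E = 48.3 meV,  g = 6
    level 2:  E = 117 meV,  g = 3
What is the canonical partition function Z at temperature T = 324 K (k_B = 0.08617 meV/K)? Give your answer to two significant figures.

k_BT = 0.08617 × 324 K = 27.92 meV.
Eᵢ/kT = 0.4477, 1.730, 4.191.
Z = Σ gᵢe^(−Eᵢ/kT) = 6·e^(−0.4477) + 6·e^(−1.730) + 3·e^(−4.191) = 3.835 + 1.064 + 0.04539 = 4.944.

Z = 4.9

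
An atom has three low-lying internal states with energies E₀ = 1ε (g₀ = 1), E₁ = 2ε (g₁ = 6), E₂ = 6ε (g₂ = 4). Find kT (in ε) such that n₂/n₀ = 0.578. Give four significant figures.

n₂/n₀ = (g₂/g₀) exp[−(E₂−E₀)/kT] = 0.578.
⇒ (E₂−E₀)/kT = ln((4/1)/0.578) = ln(6.92042) = 1.93448.
kT = 5ε / 1.93448 = 2.585 ε.

2.585 ε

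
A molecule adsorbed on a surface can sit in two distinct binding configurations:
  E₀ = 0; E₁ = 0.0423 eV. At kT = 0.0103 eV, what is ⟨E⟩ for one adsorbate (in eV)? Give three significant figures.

0.000685 eV

Eᵢ/kT = 0, 4.1068.
Z = Σ e^(−Eᵢ/kT) = e^(−0) + e^(−4.1068) = 1.0000 + 0.016460 = 1.0165.
⟨E⟩ = Σ Eᵢ e^(−Eᵢ/kT) / Z = (0·1.0000 + 0.0423·0.016460) / 1.0165 = 0.000685 eV.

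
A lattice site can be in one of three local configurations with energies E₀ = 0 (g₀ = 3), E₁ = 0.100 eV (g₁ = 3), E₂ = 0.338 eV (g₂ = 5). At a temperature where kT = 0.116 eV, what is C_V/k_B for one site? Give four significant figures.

Eᵢ/kT = 0, 0.862069, 2.91379.
Z = Σ gᵢe^(−Eᵢ/kT) = 3·e^(−0) + 3·e^(−0.862069) + 5·e^(−2.91379) = 3.00000 + 1.26686 + 0.271348 = 4.53821.
⟨E⟩ = 0.0481251 eV, ⟨E²⟩ = 0.00962240 eV².
C_V/k_B = (⟨E²⟩ − ⟨E⟩²)/(kT)² = (0.00962240 − 0.00231603)/0.0134560 = 0.5430.

0.5430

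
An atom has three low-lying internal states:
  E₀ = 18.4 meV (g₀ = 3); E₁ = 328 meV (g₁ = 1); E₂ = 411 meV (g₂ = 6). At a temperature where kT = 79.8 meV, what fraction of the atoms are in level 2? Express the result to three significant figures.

Eᵢ/kT = 0.23058, 4.1103, 5.1504.
Z = Σ gᵢe^(−Eᵢ/kT) = 3·e^(−0.23058) + 1·e^(−4.1103) + 6·e^(−5.1504) = 2.3822 + 0.016403 + 0.034783 = 2.4334.
P₂ = g₂ e^(−E₂/kT) / Z = 0.034783/2.4334 = 0.0143.

0.0143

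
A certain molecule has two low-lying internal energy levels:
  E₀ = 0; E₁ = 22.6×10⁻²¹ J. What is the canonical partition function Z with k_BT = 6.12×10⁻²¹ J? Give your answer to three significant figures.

Z = 1.02

Eᵢ/kT = 0, 3.6928.
Z = Σ e^(−Eᵢ/kT) = e^(−0) + e^(−3.6928) = 1.0000 + 0.024902 = 1.0249.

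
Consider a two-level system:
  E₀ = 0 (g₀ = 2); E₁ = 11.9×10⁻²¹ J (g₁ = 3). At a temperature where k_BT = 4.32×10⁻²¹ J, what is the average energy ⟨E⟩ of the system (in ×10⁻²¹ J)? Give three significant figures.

1.04 ×10⁻²¹ J

Eᵢ/kT = 0, 2.7546.
Z = Σ gᵢe^(−Eᵢ/kT) = 2·e^(−0) + 3·e^(−2.7546) = 2.0000 + 0.19090 = 2.1909.
⟨E⟩ = Σ Eᵢ gᵢe^(−Eᵢ/kT) / Z = (0·2.0000 + 11.9·0.19090) / 2.1909 = 1.04 ×10⁻²¹ J.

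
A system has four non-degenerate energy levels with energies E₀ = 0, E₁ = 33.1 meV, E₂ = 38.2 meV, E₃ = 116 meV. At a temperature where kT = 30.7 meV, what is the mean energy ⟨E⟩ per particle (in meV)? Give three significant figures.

Eᵢ/kT = 0, 1.0782, 1.2443, 3.7785.
Z = Σ e^(−Eᵢ/kT) = e^(−0) + e^(−1.0782) + e^(−1.2443) + e^(−3.7785) = 1.0000 + 0.34021 + 0.28814 + 0.022857 = 1.6512.
⟨E⟩ = Σ Eᵢ e^(−Eᵢ/kT) / Z = (0·1.0000 + 33.1·0.34021 + 38.2·0.28814 + 116·0.022857) / 1.6512 = 15.1 meV.

15.1 meV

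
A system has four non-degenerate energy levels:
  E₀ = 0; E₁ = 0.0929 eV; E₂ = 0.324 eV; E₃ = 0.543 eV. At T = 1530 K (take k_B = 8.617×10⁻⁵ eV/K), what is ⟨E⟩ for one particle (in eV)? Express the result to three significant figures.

0.0517 eV

k_BT = 8.617×10⁻⁵ × 1530 K = 0.13184 eV.
Eᵢ/kT = 0, 0.70464, 2.4575, 4.1186.
Z = Σ e^(−Eᵢ/kT) = e^(−0) + e^(−0.70464) + e^(−2.4575) + e^(−4.1186) = 1.0000 + 0.49429 + 0.085649 + 0.016267 = 1.5962.
⟨E⟩ = Σ Eᵢ e^(−Eᵢ/kT) / Z = (0·1.0000 + 0.0929·0.49429 + 0.324·0.085649 + 0.543·0.016267) / 1.5962 = 0.0517 eV.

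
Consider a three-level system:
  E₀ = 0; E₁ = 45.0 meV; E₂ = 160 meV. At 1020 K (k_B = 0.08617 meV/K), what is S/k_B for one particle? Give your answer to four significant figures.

0.9076

k_BT = 0.08617 × 1020 K = 87.8934 meV.
Eᵢ/kT = 0, 0.511984, 1.82039.
Z = Σ e^(−Eᵢ/kT) = e^(−0) + e^(−0.511984) + e^(−1.82039) = 1.00000 + 0.599305 + 0.161963 = 1.76127.
⟨E⟩ = Σ EᵢPᵢ = 30.0254 meV.
S/k_B = ln Z + ⟨E⟩/kT = ln(1.76127) + 30.0254/87.8934 = 0.566035 + 0.341612 = 0.9076.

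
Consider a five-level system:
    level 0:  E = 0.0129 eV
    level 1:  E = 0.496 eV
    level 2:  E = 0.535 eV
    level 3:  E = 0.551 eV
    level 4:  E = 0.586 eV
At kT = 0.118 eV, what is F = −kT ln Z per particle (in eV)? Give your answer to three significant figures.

Eᵢ/kT = 0.10932, 4.2034, 4.5339, 4.6695, 4.9661.
Z = Σ e^(−Eᵢ/kT) = e^(−0.10932) + e^(−4.2034) + e^(−4.5339) + e^(−4.6695) + e^(−4.9661) = 0.89644 + 0.014945 + 0.010739 + 0.0093770 + 0.0069703 = 0.93847.
F = −kT ln Z = −0.118 × ln(0.93847) = −0.118 × -0.063504 = 0.00749 eV.

0.00749 eV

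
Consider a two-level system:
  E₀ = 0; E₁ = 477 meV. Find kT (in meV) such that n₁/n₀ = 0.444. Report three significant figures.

587 meV

n₁/n₀ = exp[−(E₁−E₀)/kT] = 0.444.
⇒ (E₁−E₀)/kT = ln(1/0.444) = ln(2.2523) = 0.81195.
kT = 477 meV / 0.81195 = 587 meV.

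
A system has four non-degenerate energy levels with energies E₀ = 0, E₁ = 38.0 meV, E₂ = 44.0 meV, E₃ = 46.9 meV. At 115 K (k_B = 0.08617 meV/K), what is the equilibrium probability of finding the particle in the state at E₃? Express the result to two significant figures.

0.0084

k_BT = 0.08617 × 115 K = 9.910 meV.
Eᵢ/kT = 0, 3.835, 4.440, 4.733.
Z = Σ e^(−Eᵢ/kT) = e^(−0) + e^(−3.835) + e^(−4.440) + e^(−4.733) = 1.000 + 0.02160 + 0.01180 + 0.008800 = 1.042.
P₃ = e^(−E₃/kT) / Z = 0.008800/1.042 = 0.0084.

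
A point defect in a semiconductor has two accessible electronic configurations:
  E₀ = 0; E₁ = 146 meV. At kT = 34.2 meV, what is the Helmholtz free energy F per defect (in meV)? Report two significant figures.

-0.48 meV

Eᵢ/kT = 0, 4.269.
Z = Σ e^(−Eᵢ/kT) = e^(−0) + e^(−4.269) = 1.000 + 0.01400 = 1.014.
F = −kT ln Z = −34.2 × ln(1.014) = −34.2 × 0.01390 = -0.48 meV.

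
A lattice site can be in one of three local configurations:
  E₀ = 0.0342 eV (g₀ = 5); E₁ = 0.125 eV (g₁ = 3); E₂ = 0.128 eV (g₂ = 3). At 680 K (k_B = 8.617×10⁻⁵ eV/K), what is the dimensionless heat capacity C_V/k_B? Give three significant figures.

0.395

k_BT = 8.617×10⁻⁵ × 680 K = 0.058596 eV.
Eᵢ/kT = 0.58366, 2.1333, 2.1844.
Z = Σ gᵢe^(−Eᵢ/kT) = 5·e^(−0.58366) + 3·e^(−2.1333) + 3·e^(−2.1844) = 2.7893 + 0.35534 + 0.33764 = 3.4823.
⟨E⟩ = 0.052560 eV, ⟨E²⟩ = 0.0041199 eV².
C_V/k_B = (⟨E²⟩ − ⟨E⟩²)/(kT)² = (0.0041199 − 0.0027626)/0.0034335 = 0.395.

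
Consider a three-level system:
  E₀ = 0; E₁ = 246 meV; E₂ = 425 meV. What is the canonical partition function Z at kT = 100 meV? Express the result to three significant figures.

Z = 1.10

Eᵢ/kT = 0, 2.4600, 4.2500.
Z = Σ e^(−Eᵢ/kT) = e^(−0) + e^(−2.4600) + e^(−4.2500) = 1.0000 + 0.085435 + 0.014264 = 1.0997.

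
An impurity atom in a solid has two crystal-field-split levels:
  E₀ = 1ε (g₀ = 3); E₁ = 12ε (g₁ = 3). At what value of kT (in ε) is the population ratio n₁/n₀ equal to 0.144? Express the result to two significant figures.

5.7 ε

n₁/n₀ = (g₁/g₀) exp[−(E₁−E₀)/kT] = 0.144.
⇒ (E₁−E₀)/kT = ln((3/3)/0.144) = ln(6.944) = 1.938.
kT = 11ε / 1.938 = 5.7 ε.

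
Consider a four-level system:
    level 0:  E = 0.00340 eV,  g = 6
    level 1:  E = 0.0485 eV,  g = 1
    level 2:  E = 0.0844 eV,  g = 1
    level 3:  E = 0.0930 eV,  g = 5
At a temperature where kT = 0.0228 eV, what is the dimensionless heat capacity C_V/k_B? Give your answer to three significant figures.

0.371

Eᵢ/kT = 0.14912, 2.1272, 3.7018, 4.0789.
Z = Σ gᵢe^(−Eᵢ/kT) = 6·e^(−0.14912) + 1·e^(−2.1272) + 1·e^(−3.7018) + 5·e^(−4.0789) = 5.1688 + 0.11917 + 0.024679 + 0.084630 = 5.3973.
⟨E⟩ = 0.0061711 eV, ⟨E²⟩ = 0.00023120 eV².
C_V/k_B = (⟨E²⟩ − ⟨E⟩²)/(kT)² = (0.00023120 − 0.000038082)/0.00051984 = 0.371.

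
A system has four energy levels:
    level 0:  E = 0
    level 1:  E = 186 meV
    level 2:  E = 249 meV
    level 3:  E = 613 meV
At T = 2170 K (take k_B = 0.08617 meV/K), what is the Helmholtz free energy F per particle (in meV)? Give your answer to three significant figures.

k_BT = 0.08617 × 2170 K = 186.99 meV.
Eᵢ/kT = 0, 0.99471, 1.3316, 3.2783.
Z = Σ e^(−Eᵢ/kT) = e^(−0) + e^(−0.99471) + e^(−1.3316) + e^(−3.2783) = 1.0000 + 0.36983 + 0.26405 + 0.037692 = 1.6716.
F = −kT ln Z = −186.99 × ln(1.6716) = −186.99 × 0.51378 = -96.1 meV.

-96.1 meV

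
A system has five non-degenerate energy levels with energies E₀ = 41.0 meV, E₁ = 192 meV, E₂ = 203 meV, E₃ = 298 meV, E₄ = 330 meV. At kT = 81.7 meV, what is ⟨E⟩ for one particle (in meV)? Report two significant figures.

Eᵢ/kT = 0.5018, 2.350, 2.485, 3.647, 4.039.
Z = Σ e^(−Eᵢ/kT) = e^(−0.5018) + e^(−2.350) + e^(−2.485) + e^(−3.647) + e^(−4.039) = 0.6054 + 0.09537 + 0.08333 + 0.02607 + 0.01762 = 0.8278.
⟨E⟩ = Σ Eᵢ e^(−Eᵢ/kT) / Z = (41.0·0.6054 + 192·0.09537 + 203·0.08333 + 298·0.02607 + 330·0.01762) / 0.8278 = 89 meV.

89 meV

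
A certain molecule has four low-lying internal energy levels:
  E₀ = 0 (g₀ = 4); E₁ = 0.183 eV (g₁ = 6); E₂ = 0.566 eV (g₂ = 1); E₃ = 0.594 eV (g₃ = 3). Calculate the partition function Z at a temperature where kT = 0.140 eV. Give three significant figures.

Eᵢ/kT = 0, 1.3071, 4.0429, 4.2429.
Z = Σ gᵢe^(−Eᵢ/kT) = 4·e^(−0) + 6·e^(−1.3071) + 1·e^(−4.0429) + 3·e^(−4.2429) = 4.0000 + 1.6236 + 0.017547 + 0.043098 = 5.6842.

Z = 5.68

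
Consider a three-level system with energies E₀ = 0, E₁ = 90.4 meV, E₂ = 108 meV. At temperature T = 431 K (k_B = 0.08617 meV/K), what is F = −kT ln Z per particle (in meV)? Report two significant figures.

-4.9 meV

k_BT = 0.08617 × 431 K = 37.14 meV.
Eᵢ/kT = 0, 2.434, 2.908.
Z = Σ e^(−Eᵢ/kT) = e^(−0) + e^(−2.434) + e^(−2.908) = 1.000 + 0.08769 + 0.05458 = 1.142.
F = −kT ln Z = −37.14 × ln(1.142) = −37.14 × 0.1328 = -4.9 meV.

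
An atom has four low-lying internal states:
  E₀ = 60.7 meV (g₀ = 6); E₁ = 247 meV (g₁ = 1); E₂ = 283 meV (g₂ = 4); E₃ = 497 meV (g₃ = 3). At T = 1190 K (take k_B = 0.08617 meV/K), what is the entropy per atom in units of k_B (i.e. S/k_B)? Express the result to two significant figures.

2.1

k_BT = 0.08617 × 1190 K = 102.5 meV.
Eᵢ/kT = 0.5922, 2.410, 2.761, 4.849.
Z = Σ gᵢe^(−Eᵢ/kT) = 6·e^(−0.5922) + 1·e^(−2.410) + 4·e^(−2.761) + 3·e^(−4.849) = 3.319 + 0.08982 + 0.2529 + 0.02351 = 3.685.
⟨E⟩ = Σ EᵢPᵢ = 83.28 meV.
S/k_B = ln Z + ⟨E⟩/kT = ln(3.685) + 83.28/102.5 = 1.304 + 0.8125 = 2.1.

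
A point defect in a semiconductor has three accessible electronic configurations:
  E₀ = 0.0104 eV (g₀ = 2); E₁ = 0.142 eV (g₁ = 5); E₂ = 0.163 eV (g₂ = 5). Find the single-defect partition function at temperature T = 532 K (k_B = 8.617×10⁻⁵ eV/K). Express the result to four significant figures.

k_BT = 8.617×10⁻⁵ × 532 K = 0.0458424 eV.
Eᵢ/kT = 0.226864, 3.09757, 3.55566.
Z = Σ gᵢe^(−Eᵢ/kT) = 2·e^(−0.226864) + 5·e^(−3.09757) + 5·e^(−3.55566) = 1.59406 + 0.225794 + 0.142813 = 1.96267.

Z = 1.963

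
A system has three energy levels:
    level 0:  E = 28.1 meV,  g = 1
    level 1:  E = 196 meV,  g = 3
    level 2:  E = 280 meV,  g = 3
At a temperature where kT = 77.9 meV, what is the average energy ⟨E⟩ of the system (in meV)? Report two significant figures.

88 meV

Eᵢ/kT = 0.3607, 2.516, 3.594.
Z = Σ gᵢe^(−Eᵢ/kT) = 1·e^(−0.3607) + 3·e^(−2.516) + 3·e^(−3.594) = 0.6972 + 0.2423 + 0.08246 = 1.022.
⟨E⟩ = Σ Eᵢ gᵢe^(−Eᵢ/kT) / Z = (28.1·0.6972 + 196·0.2423 + 280·0.08246) / 1.022 = 88 meV.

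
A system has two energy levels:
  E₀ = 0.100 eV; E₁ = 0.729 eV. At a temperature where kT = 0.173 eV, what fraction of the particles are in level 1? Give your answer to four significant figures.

Eᵢ/kT = 0.578035, 4.21387.
Z = Σ e^(−Eᵢ/kT) = e^(−0.578035) + e^(−4.21387) = 0.561000 + 0.0147890 = 0.575789.
P₁ = e^(−E₁/kT) / Z = 0.0147890/0.575789 = 0.02568.

0.02568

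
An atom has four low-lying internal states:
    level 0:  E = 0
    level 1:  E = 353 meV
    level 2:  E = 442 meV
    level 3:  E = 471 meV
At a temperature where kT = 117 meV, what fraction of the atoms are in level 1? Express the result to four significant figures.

Eᵢ/kT = 0, 3.01709, 3.77778, 4.02564.
Z = Σ e^(−Eᵢ/kT) = e^(−0) + e^(−3.01709) + e^(−3.77778) + e^(−4.02564) = 1.00000 + 0.0489434 + 0.0228734 + 0.0178520 = 1.08967.
P₁ = e^(−E₁/kT) / Z = 0.0489434/1.08967 = 0.04492.

0.04492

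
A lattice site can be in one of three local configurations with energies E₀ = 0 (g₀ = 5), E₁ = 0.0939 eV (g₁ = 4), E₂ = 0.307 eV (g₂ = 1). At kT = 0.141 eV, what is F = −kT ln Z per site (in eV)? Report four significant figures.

-0.2777 eV

Eᵢ/kT = 0, 0.665957, 2.17730.
Z = Σ gᵢe^(−Eᵢ/kT) = 5·e^(−0) + 4·e^(−0.665957) + 1·e^(−2.17730) = 5.00000 + 2.05513 + 0.113347 = 7.16848.
F = −kT ln Z = −0.141 × ln(7.16848) = −0.141 × 1.96969 = -0.2777 eV.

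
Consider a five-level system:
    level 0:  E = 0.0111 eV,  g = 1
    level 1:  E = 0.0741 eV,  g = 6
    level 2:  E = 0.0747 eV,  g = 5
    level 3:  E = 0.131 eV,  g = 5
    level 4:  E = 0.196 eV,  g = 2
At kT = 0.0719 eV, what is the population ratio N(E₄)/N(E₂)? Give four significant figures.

n₄/n₂ = (g₄/g₂) exp[−(E₄−E₂)/kT] = (2/5) × exp(−(0.1213 eV)/(0.0719 eV)) = (2/5) × exp(-1.68707) = 0.07402.

0.07402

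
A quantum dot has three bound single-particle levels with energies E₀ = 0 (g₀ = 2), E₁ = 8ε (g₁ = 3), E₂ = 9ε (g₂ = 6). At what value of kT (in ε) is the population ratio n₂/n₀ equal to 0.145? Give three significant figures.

2.97 ε

n₂/n₀ = (g₂/g₀) exp[−(E₂−E₀)/kT] = 0.145.
⇒ (E₂−E₀)/kT = ln((6/2)/0.145) = ln(20.690) = 3.0297.
kT = 9ε / 3.0297 = 2.97 ε.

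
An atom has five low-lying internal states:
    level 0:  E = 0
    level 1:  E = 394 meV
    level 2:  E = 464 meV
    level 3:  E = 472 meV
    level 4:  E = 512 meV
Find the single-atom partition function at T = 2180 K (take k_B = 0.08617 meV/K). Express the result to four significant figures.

Z = 1.354

k_BT = 0.08617 × 2180 K = 187.851 meV.
Eᵢ/kT = 0, 2.09741, 2.47004, 2.51263, 2.72556.
Z = Σ e^(−Eᵢ/kT) = e^(−0) + e^(−2.09741) + e^(−2.47004) + e^(−2.51263) + e^(−2.72556) = 1.00000 + 0.122774 + 0.0845815 + 0.0810548 + 0.0655095 = 1.35392.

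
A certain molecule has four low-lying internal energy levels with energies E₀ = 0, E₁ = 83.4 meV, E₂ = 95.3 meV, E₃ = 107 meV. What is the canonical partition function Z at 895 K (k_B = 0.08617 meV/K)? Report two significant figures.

k_BT = 0.08617 × 895 K = 77.12 meV.
Eᵢ/kT = 0, 1.081, 1.236, 1.387.
Z = Σ e^(−Eᵢ/kT) = e^(−0) + e^(−1.081) + e^(−1.236) + e^(−1.387) = 1.000 + 0.3393 + 0.2905 + 0.2498 = 1.880.

Z = 1.9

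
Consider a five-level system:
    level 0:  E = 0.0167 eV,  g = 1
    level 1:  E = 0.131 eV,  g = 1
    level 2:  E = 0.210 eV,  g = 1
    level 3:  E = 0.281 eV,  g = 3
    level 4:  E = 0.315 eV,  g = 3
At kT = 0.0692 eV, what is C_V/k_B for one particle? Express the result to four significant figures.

Eᵢ/kT = 0.241329, 1.89306, 3.03468, 4.06069, 4.55202.
Z = Σ gᵢe^(−Eᵢ/kT) = 1·e^(−0.241329) + 1·e^(−1.89306) + 1·e^(−3.03468) + 3·e^(−4.06069) + 3·e^(−4.55202) = 0.785583 + 0.150610 + 0.0480900 + 0.0517114 + 0.0316376 = 1.06763.
⟨E⟩ = 0.0631724 eV, ⟨E²⟩ = 0.0113774 eV².
C_V/k_B = (⟨E²⟩ − ⟨E⟩²)/(kT)² = (0.0113774 − 0.00399075)/0.00478864 = 1.543.

1.543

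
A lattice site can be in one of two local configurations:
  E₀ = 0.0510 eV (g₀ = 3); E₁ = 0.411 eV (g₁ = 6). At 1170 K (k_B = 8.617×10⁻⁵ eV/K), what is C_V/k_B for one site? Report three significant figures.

k_BT = 8.617×10⁻⁵ × 1170 K = 0.10082 eV.
Eᵢ/kT = 0.50585, 4.0766.
Z = Σ gᵢe^(−Eᵢ/kT) = 3·e^(−0.50585) + 6·e^(−4.0766) = 1.8090 + 0.10179 = 1.9108.
⟨E⟩ = 0.070177 eV, ⟨E²⟩ = 0.011461 eV².
C_V/k_B = (⟨E²⟩ − ⟨E⟩²)/(kT)² = (0.011461 − 0.0049248)/0.010165 = 0.643.

0.643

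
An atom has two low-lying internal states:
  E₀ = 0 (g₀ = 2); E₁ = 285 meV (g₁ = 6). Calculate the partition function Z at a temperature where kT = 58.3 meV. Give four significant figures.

Z = 2.045

Eᵢ/kT = 0, 4.88851.
Z = Σ gᵢe^(−Eᵢ/kT) = 2·e^(−0) + 6·e^(−4.88851) = 2.00000 + 0.0451958 = 2.04520.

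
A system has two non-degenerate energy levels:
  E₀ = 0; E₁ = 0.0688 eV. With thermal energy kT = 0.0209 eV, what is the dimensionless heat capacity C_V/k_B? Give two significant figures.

0.37

Eᵢ/kT = 0, 3.292.
Z = Σ e^(−Eᵢ/kT) = e^(−0) + e^(−3.292) = 1.000 + 0.03718 = 1.037.
⟨E⟩ = 0.002467 eV, ⟨E²⟩ = 0.0001697 eV².
C_V/k_B = (⟨E²⟩ − ⟨E⟩²)/(kT)² = (0.0001697 − 0.000006086)/0.0004368 = 0.37.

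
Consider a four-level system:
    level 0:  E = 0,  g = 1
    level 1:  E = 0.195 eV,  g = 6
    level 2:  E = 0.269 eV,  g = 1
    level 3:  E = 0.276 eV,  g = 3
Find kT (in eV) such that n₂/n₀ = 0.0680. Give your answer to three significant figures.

0.100 eV

n₂/n₀ = (g₂/g₀) exp[−(E₂−E₀)/kT] = 0.0680.
⇒ (E₂−E₀)/kT = ln((1/1)/0.0680) = ln(14.706) = 2.6883.
kT = 0.269 eV / 2.6883 = 0.100 eV.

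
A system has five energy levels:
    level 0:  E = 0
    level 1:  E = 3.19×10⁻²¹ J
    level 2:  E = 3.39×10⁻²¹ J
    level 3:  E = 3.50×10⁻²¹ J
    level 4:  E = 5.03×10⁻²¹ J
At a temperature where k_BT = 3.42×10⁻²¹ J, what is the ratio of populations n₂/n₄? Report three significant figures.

n₂/n₄ = exp[−(E₂−E₄)/kT] = exp(−(-1.64 ×10⁻²¹ J)/(3.42 ×10⁻²¹ J)) = exp(0.47953) = 1.62.

1.62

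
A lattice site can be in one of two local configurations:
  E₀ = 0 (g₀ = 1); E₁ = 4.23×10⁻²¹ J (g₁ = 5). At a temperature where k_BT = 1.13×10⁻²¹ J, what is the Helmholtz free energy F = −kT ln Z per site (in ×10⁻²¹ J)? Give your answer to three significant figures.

-0.126 ×10⁻²¹ J

Eᵢ/kT = 0, 3.7434.
Z = Σ gᵢe^(−Eᵢ/kT) = 1·e^(−0) + 5·e^(−3.7434) = 1.0000 + 0.11837 = 1.1184.
F = −kT ln Z = −1.13 × ln(1.1184) = −1.13 × 0.11190 = -0.126 ×10⁻²¹ J.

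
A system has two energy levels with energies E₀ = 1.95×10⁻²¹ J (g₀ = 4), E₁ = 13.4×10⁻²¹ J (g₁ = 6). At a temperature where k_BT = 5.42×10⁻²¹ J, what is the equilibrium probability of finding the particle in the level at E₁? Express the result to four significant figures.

Eᵢ/kT = 0.359779, 2.47232.
Z = Σ gᵢe^(−Eᵢ/kT) = 4·e^(−0.359779) + 6·e^(−2.47232) = 2.79132 + 0.506333 = 3.29765.
P₁ = g₁ e^(−E₁/kT) / Z = 0.506333/3.29765 = 0.1535.

0.1535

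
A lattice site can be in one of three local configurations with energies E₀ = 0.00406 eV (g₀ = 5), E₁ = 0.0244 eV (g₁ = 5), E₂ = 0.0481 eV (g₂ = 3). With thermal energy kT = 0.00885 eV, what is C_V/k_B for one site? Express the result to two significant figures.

Eᵢ/kT = 0.4588, 2.757, 5.435.
Z = Σ gᵢe^(−Eᵢ/kT) = 5·e^(−0.4588) + 5·e^(−2.757) + 3·e^(−5.435) = 3.160 + 0.3174 + 0.01308 = 3.490.
⟨E⟩ = 0.006075 eV, ⟨E²⟩ = 0.00007774 eV².
C_V/k_B = (⟨E²⟩ − ⟨E⟩²)/(kT)² = (0.00007774 − 0.00003691)/0.00007832 = 0.52.

0.52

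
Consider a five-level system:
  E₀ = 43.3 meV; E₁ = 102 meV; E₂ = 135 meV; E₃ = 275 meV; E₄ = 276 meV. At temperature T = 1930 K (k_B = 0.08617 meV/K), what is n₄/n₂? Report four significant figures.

0.4283

k_BT = 0.08617 × 1930 K = 166.308 meV.
n₄/n₂ = exp[−(E₄−E₂)/kT] = exp(−(141 meV)/(166.308 meV)) = exp(-0.847825) = 0.4283.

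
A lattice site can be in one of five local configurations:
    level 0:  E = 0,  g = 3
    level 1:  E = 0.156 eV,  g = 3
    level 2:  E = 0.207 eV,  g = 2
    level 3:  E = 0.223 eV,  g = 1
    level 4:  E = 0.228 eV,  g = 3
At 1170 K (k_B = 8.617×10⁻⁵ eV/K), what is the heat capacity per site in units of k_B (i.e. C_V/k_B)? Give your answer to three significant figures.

k_BT = 8.617×10⁻⁵ × 1170 K = 0.10082 eV.
Eᵢ/kT = 0, 1.5473, 2.0532, 2.2119, 2.2615.
Z = Σ gᵢe^(−Eᵢ/kT) = 3·e^(−0) + 3·e^(−1.5473) + 2·e^(−2.0532) + 1·e^(−2.2119) + 3·e^(−2.2615) = 3.0000 + 0.63847 + 0.25665 + 0.10949 + 0.31258 = 4.3172.
⟨E⟩ = 0.057540 eV, ⟨E²⟩ = 0.011171 eV².
C_V/k_B = (⟨E²⟩ − ⟨E⟩²)/(kT)² = (0.011171 − 0.0033109)/0.010165 = 0.773.

0.773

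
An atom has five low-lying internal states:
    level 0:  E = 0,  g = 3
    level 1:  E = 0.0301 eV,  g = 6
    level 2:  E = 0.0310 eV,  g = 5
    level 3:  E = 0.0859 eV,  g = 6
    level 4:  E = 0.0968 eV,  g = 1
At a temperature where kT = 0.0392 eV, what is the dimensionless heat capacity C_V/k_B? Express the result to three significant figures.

0.366

Eᵢ/kT = 0, 0.76786, 0.79082, 2.1913, 2.4694.
Z = Σ gᵢe^(−Eᵢ/kT) = 3·e^(−0) + 6·e^(−0.76786) + 5·e^(−0.79082) + 6·e^(−2.1913) + 1·e^(−2.4694) = 3.0000 + 2.7840 + 2.2674 + 0.67063 + 0.084636 = 8.8067.
⟨E⟩ = 0.024968 eV, ⟨E²⟩ = 0.0011858 eV².
C_V/k_B = (⟨E²⟩ − ⟨E⟩²)/(kT)² = (0.0011858 − 0.00062340)/0.0015366 = 0.366.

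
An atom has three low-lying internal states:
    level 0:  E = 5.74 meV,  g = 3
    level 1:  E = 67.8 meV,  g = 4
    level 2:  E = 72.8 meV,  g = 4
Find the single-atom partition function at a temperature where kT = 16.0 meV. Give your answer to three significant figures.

Z = 2.20

Eᵢ/kT = 0.35875, 4.2375, 4.5500.
Z = Σ gᵢe^(−Eᵢ/kT) = 3·e^(−0.35875) + 4·e^(−4.2375) + 4·e^(−4.5500) = 2.0956 + 0.057775 + 0.042269 = 2.1956.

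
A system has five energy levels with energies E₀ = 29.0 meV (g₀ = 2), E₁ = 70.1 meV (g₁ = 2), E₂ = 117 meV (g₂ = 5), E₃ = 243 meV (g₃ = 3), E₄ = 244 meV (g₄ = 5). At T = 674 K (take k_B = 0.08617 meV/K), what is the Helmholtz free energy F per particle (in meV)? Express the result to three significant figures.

-55.5 meV

k_BT = 0.08617 × 674 K = 58.079 meV.
Eᵢ/kT = 0.49932, 1.2070, 2.0145, 4.1840, 4.2012.
Z = Σ gᵢe^(−Eᵢ/kT) = 2·e^(−0.49932) + 2·e^(−1.2070) + 5·e^(−2.0145) + 3·e^(−4.1840) + 5·e^(−4.2012) = 1.2139 + 0.59819 + 0.66694 + 0.045712 + 0.074888 = 2.5996.
F = −kT ln Z = −58.079 × ln(2.5996) = −58.079 × 0.95536 = -55.5 meV.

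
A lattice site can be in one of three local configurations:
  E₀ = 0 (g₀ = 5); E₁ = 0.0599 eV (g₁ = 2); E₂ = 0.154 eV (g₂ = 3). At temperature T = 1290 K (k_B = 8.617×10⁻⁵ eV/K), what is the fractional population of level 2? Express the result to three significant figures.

0.109

k_BT = 8.617×10⁻⁵ × 1290 K = 0.11116 eV.
Eᵢ/kT = 0, 0.53886, 1.3854.
Z = Σ gᵢe^(−Eᵢ/kT) = 5·e^(−0) + 2·e^(−0.53886) + 3·e^(−1.3854) = 5.0000 + 1.1668 + 0.75067 = 6.9175.
P₂ = g₂ e^(−E₂/kT) / Z = 0.75067/6.9175 = 0.109.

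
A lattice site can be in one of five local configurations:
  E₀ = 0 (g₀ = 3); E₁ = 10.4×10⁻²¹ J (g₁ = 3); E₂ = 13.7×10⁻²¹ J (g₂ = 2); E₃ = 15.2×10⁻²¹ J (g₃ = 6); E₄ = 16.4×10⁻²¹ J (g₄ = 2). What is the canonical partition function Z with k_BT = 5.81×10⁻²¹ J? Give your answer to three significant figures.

Z = 4.25

Eᵢ/kT = 0, 1.7900, 2.3580, 2.6162, 2.8227.
Z = Σ gᵢe^(−Eᵢ/kT) = 3·e^(−0) + 3·e^(−1.7900) + 2·e^(−2.3580) + 6·e^(−2.6162) + 2·e^(−2.8227) = 3.0000 + 0.50088 + 0.18922 + 0.43848 + 0.11889 = 4.2475.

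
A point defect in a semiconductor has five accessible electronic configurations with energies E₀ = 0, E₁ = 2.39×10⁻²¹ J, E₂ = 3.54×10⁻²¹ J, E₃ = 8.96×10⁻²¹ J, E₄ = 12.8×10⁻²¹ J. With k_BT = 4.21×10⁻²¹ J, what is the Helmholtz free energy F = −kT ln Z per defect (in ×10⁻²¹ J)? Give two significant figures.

Eᵢ/kT = 0, 0.5677, 0.8409, 2.128, 3.040.
Z = Σ e^(−Eᵢ/kT) = e^(−0) + e^(−0.5677) + e^(−0.8409) + e^(−2.128) + e^(−3.040) = 1.000 + 0.5668 + 0.4313 + 0.1191 + 0.04783 = 2.165.
F = −kT ln Z = −4.21 × ln(2.165) = −4.21 × 0.7724 = -3.3 ×10⁻²¹ J.

-3.3 ×10⁻²¹ J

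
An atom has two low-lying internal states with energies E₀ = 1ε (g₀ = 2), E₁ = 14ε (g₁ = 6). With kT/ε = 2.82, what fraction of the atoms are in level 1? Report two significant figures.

Eᵢ/kT = 0.3546, 4.965.
Z = Σ gᵢe^(−Eᵢ/kT) = 2·e^(−0.3546) + 6·e^(−4.965) = 1.403 + 0.04187 = 1.445.
P₁ = g₁ e^(−E₁/kT) / Z = 0.04187/1.445 = 0.029.

0.029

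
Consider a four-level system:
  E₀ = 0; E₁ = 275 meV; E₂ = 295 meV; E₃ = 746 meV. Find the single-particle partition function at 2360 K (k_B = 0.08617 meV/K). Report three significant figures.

k_BT = 0.08617 × 2360 K = 203.36 meV.
Eᵢ/kT = 0, 1.3523, 1.4506, 3.6684.
Z = Σ e^(−Eᵢ/kT) = e^(−0) + e^(−1.3523) + e^(−1.4506) + e^(−3.6684) = 1.0000 + 0.25864 + 0.23443 + 0.025517 = 1.5186.

Z = 1.52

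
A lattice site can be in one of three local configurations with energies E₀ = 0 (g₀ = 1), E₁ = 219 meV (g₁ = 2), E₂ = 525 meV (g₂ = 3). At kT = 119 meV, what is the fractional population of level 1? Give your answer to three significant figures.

Eᵢ/kT = 0, 1.8403, 4.4118.
Z = Σ gᵢe^(−Eᵢ/kT) = 1·e^(−0) + 2·e^(−1.8403) + 3·e^(−4.4118) = 1.0000 + 0.31754 + 0.036400 = 1.3539.
P₁ = g₁ e^(−E₁/kT) / Z = 0.31754/1.3539 = 0.235.

0.235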